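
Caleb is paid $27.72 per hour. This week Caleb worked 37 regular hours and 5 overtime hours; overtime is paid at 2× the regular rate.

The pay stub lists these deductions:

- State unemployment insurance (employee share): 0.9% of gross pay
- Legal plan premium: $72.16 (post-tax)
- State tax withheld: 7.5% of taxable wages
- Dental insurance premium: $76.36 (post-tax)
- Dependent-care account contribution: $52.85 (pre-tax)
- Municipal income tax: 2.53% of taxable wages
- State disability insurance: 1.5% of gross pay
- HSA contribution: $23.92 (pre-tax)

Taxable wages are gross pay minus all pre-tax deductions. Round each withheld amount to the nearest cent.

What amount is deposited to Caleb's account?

Regular pay: 37 × $27.72 = $1,025.64
Overtime pay: 5 × $27.72 × 2 = $277.20
Gross pay = $1,025.64 + $277.20 = $1,302.84
Dependent-care account contribution: $52.85
HSA contribution: $23.92
Pre-tax total = $52.85 + $23.92 = $76.77
Taxable wages = $1,302.84 − $76.77 = $1,226.07
State tax withheld: $1,226.07 × 0.075 = $91.96
Municipal income tax: $1,226.07 × 0.0253 = $31.02
State unemployment insurance (employee share): $1,302.84 × 0.009 = $11.73
State disability insurance: $1,302.84 × 0.015 = $19.54
Dental insurance premium: $76.36
Legal plan premium: $72.16
Total deductions = $52.85 + $23.92 + $91.96 + $31.02 + $11.73 + $19.54 + $76.36 + $72.16 = $379.54
Net pay = $1,302.84 − $379.54 = $923.30

$923.30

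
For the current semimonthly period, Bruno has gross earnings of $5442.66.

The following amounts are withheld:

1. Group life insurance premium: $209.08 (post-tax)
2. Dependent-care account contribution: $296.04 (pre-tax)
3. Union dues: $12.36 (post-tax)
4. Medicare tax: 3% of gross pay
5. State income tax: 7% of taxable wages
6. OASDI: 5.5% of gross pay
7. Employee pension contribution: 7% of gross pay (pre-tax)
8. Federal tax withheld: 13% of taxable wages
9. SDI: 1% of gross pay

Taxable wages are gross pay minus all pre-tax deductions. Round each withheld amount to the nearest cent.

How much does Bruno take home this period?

$3074.01

Dependent-care account contribution: $296.04
Employee pension contribution: $5442.66 × 0.07 = $380.99
Pre-tax total = $296.04 + $380.99 = $677.03
Taxable wages = $5442.66 − $677.03 = $4765.63
Federal tax withheld: $4765.63 × 0.13 = $619.53
State income tax: $4765.63 × 0.07 = $333.59
SDI: $5442.66 × 0.01 = $54.43
OASDI: $5442.66 × 0.055 = $299.35
Medicare tax: $5442.66 × 0.03 = $163.28
Group life insurance premium: $209.08
Union dues: $12.36
Total deductions = $296.04 + $380.99 + $619.53 + $333.59 + $54.43 + $299.35 + $163.28 + $209.08 + $12.36 = $2368.65
Net pay = $5442.66 − $2368.65 = $3074.01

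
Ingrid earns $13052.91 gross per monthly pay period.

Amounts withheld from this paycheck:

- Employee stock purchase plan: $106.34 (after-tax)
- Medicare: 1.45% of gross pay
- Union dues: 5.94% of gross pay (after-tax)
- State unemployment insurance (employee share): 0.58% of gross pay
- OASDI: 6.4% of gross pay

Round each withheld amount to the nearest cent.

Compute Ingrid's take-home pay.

State unemployment insurance (employee share): $13052.91 × 0.0058 = $75.71
Medicare: $13052.91 × 0.0145 = $189.27
OASDI: $13052.91 × 0.064 = $835.39
Union dues: $13052.91 × 0.0594 = $775.34
Employee stock purchase plan: $106.34
Total deductions = $75.71 + $189.27 + $835.39 + $775.34 + $106.34 = $1982.05
Net pay = $13052.91 − $1982.05 = $11070.86

$11070.86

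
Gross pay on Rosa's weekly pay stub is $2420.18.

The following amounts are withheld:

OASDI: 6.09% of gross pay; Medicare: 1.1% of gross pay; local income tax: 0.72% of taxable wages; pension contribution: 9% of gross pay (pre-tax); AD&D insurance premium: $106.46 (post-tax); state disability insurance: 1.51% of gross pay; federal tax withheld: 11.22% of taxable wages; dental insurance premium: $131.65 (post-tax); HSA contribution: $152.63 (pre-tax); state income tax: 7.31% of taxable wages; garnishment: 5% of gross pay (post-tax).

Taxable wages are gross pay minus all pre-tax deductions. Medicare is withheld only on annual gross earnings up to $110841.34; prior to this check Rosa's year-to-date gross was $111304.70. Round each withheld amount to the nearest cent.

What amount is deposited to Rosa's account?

$1112.10

Pension contribution: $2420.18 × 0.09 = $217.82
HSA contribution: $152.63
Pre-tax total = $217.82 + $152.63 = $370.45
Taxable wages = $2420.18 − $370.45 = $2049.73
State income tax: $2049.73 × 0.0731 = $149.84
Local income tax: $2049.73 × 0.0072 = $14.76
Federal tax withheld: $2049.73 × 0.1122 = $229.98
Medicare: annual cap $110841.34 already reached (YTD $111304.70), so $0.00
State disability insurance: $2420.18 × 0.0151 = $36.54
OASDI: $2420.18 × 0.0609 = $147.39
Dental insurance premium: $131.65
AD&D insurance premium: $106.46
Garnishment: $2420.18 × 0.05 = $121.01
Total deductions = $217.82 + $152.63 + $149.84 + $14.76 + $229.98 + $0.00 + $36.54 + $147.39 + $131.65 + $106.46 + $121.01 = $1308.08
Net pay = $2420.18 − $1308.08 = $1112.10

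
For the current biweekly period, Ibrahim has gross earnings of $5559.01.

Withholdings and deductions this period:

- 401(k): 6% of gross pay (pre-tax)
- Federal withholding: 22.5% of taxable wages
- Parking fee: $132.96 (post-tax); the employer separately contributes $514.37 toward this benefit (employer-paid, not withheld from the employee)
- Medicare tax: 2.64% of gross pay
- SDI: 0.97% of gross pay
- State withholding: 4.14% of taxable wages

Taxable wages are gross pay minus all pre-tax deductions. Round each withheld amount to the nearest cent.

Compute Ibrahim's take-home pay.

$3499.77

401(k): $5559.01 × 0.06 = $333.54
Taxable wages = $5559.01 − $333.54 = $5225.47
Federal withholding: $5225.47 × 0.225 = $1175.73
State withholding: $5225.47 × 0.0414 = $216.33
Medicare tax: $5559.01 × 0.0264 = $146.76
SDI: $5559.01 × 0.0097 = $53.92
Parking fee: $132.96
(Employer's $514.37 toward parking fee is not withheld from the employee.)
Total deductions = $333.54 + $1175.73 + $216.33 + $146.76 + $53.92 + $132.96 = $2059.24
Net pay = $5559.01 − $2059.24 = $3499.77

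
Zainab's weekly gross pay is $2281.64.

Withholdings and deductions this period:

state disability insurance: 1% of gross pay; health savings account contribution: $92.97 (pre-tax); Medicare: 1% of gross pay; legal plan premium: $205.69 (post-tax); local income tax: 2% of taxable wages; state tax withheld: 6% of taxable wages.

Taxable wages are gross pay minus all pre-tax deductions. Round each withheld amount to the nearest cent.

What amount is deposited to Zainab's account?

Health savings account contribution: $92.97
Taxable wages = $2281.64 − $92.97 = $2188.67
Local income tax: $2188.67 × 0.02 = $43.77
State tax withheld: $2188.67 × 0.06 = $131.32
Medicare: $2281.64 × 0.01 = $22.82
State disability insurance: $2281.64 × 0.01 = $22.82
Legal plan premium: $205.69
Total deductions = $92.97 + $43.77 + $131.32 + $22.82 + $22.82 + $205.69 = $519.39
Net pay = $2281.64 − $519.39 = $1762.25

$1762.25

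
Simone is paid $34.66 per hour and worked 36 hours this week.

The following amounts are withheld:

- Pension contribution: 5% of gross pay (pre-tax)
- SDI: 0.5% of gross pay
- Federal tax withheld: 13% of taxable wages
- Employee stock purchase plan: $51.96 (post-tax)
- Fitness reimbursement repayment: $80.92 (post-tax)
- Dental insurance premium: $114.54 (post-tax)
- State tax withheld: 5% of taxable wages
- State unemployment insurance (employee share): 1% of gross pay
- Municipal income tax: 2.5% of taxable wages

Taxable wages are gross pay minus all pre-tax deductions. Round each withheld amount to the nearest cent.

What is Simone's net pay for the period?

Gross pay: 36 × $34.66 = $1247.76
Pension contribution: $1247.76 × 0.05 = $62.39
Taxable wages = $1247.76 − $62.39 = $1185.37
Municipal income tax: $1185.37 × 0.025 = $29.63
State tax withheld: $1185.37 × 0.05 = $59.27
Federal tax withheld: $1185.37 × 0.13 = $154.10
State unemployment insurance (employee share): $1247.76 × 0.01 = $12.48
SDI: $1247.76 × 0.005 = $6.24
Employee stock purchase plan: $51.96
Dental insurance premium: $114.54
Fitness reimbursement repayment: $80.92
Total deductions = $62.39 + $29.63 + $59.27 + $154.10 + $12.48 + $6.24 + $51.96 + $114.54 + $80.92 = $571.53
Net pay = $1247.76 − $571.53 = $676.23

$676.23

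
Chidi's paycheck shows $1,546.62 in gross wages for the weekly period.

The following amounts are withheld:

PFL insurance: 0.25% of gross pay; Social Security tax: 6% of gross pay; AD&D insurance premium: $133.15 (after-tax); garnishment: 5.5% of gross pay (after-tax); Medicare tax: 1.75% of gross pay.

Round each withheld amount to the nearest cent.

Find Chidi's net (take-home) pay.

$1,204.67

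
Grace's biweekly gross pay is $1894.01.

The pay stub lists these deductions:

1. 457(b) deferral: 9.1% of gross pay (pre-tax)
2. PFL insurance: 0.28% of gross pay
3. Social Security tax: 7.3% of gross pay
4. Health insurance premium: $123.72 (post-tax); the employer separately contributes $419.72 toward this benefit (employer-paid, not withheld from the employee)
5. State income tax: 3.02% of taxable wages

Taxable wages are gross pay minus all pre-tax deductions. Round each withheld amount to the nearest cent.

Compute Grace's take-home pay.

457(b) deferral: $1894.01 × 0.091 = $172.35
Taxable wages = $1894.01 − $172.35 = $1721.66
State income tax: $1721.66 × 0.0302 = $51.99
PFL insurance: $1894.01 × 0.0028 = $5.30
Social Security tax: $1894.01 × 0.073 = $138.26
Health insurance premium: $123.72
(Employer's $419.72 toward health insurance premium is not withheld from the employee.)
Total deductions = $172.35 + $51.99 + $5.30 + $138.26 + $123.72 = $491.62
Net pay = $1894.01 − $491.62 = $1402.39

$1402.39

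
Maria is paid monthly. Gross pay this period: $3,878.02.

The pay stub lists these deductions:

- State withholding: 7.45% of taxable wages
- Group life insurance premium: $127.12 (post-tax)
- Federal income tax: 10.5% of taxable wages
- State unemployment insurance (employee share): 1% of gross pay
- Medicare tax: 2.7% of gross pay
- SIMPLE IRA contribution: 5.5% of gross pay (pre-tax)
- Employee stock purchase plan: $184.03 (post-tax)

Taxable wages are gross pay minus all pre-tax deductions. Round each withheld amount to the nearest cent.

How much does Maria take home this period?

$2,552.27

SIMPLE IRA contribution: $3,878.02 × 0.055 = $213.29
Taxable wages = $3,878.02 − $213.29 = $3,664.73
State withholding: $3,664.73 × 0.0745 = $273.02
Federal income tax: $3,664.73 × 0.105 = $384.80
State unemployment insurance (employee share): $3,878.02 × 0.01 = $38.78
Medicare tax: $3,878.02 × 0.027 = $104.71
Employee stock purchase plan: $184.03
Group life insurance premium: $127.12
Total deductions = $213.29 + $273.02 + $384.80 + $38.78 + $104.71 + $184.03 + $127.12 = $1,325.75
Net pay = $3,878.02 − $1,325.75 = $2,552.27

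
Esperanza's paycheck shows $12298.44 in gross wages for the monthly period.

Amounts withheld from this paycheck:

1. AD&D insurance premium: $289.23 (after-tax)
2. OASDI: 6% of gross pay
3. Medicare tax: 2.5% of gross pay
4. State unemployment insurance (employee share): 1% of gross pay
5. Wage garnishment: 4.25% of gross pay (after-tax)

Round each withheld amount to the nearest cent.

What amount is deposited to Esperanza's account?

State unemployment insurance (employee share): $12298.44 × 0.01 = $122.98
Medicare tax: $12298.44 × 0.025 = $307.46
OASDI: $12298.44 × 0.06 = $737.91
AD&D insurance premium: $289.23
Wage garnishment: $12298.44 × 0.0425 = $522.68
Total deductions = $122.98 + $307.46 + $737.91 + $289.23 + $522.68 = $1980.26
Net pay = $12298.44 − $1980.26 = $10318.18

$10318.18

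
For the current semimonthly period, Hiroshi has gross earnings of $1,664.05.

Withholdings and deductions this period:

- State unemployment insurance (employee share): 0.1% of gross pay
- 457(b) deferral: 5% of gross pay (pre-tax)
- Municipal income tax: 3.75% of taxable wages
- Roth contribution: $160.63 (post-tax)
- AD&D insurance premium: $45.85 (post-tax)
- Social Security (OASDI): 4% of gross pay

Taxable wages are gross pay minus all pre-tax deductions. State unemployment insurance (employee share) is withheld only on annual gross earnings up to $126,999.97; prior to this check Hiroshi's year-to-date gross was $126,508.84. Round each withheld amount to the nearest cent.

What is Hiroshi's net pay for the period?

$1,248.04

457(b) deferral: $1,664.05 × 0.05 = $83.20
Taxable wages = $1,664.05 − $83.20 = $1,580.85
Municipal income tax: $1,580.85 × 0.0375 = $59.28
Social Security (OASDI): $1,664.05 × 0.04 = $66.56
State unemployment insurance (employee share): only $126,999.97 − $126,508.84 = $491.13 of this check is subject → $491.13 × 0.001 = $0.49
Roth contribution: $160.63
AD&D insurance premium: $45.85
Total deductions = $83.20 + $59.28 + $66.56 + $0.49 + $160.63 + $45.85 = $416.01
Net pay = $1,664.05 − $416.01 = $1,248.04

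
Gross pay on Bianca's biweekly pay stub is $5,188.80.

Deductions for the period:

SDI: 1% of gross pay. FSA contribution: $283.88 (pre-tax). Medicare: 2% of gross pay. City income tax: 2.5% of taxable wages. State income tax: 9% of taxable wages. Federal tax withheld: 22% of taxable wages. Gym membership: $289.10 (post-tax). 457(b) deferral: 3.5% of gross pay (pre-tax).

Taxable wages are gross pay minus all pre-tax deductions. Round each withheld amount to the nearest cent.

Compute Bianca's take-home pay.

FSA contribution: $283.88
457(b) deferral: $5,188.80 × 0.035 = $181.61
Pre-tax total = $283.88 + $181.61 = $465.49
Taxable wages = $5,188.80 − $465.49 = $4,723.31
Federal tax withheld: $4,723.31 × 0.22 = $1,039.13
State income tax: $4,723.31 × 0.09 = $425.10
City income tax: $4,723.31 × 0.025 = $118.08
Medicare: $5,188.80 × 0.02 = $103.78
SDI: $5,188.80 × 0.01 = $51.89
Gym membership: $289.10
Total deductions = $283.88 + $181.61 + $1,039.13 + $425.10 + $118.08 + $103.78 + $51.89 + $289.10 = $2,492.57
Net pay = $5,188.80 − $2,492.57 = $2,696.23

$2,696.23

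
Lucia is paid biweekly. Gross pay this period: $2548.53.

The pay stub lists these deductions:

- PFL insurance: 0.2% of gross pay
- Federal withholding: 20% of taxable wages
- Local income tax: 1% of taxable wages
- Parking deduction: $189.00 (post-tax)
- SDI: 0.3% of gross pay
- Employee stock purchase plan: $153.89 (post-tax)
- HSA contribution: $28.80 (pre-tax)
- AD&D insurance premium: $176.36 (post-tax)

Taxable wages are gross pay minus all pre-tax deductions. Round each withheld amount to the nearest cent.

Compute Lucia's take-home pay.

$1458.58

HSA contribution: $28.80
Taxable wages = $2548.53 − $28.80 = $2519.73
Federal withholding: $2519.73 × 0.2 = $503.95
Local income tax: $2519.73 × 0.01 = $25.20
SDI: $2548.53 × 0.003 = $7.65
PFL insurance: $2548.53 × 0.002 = $5.10
Parking deduction: $189.00
AD&D insurance premium: $176.36
Employee stock purchase plan: $153.89
Total deductions = $28.80 + $503.95 + $25.20 + $7.65 + $5.10 + $189.00 + $176.36 + $153.89 = $1089.95
Net pay = $2548.53 − $1089.95 = $1458.58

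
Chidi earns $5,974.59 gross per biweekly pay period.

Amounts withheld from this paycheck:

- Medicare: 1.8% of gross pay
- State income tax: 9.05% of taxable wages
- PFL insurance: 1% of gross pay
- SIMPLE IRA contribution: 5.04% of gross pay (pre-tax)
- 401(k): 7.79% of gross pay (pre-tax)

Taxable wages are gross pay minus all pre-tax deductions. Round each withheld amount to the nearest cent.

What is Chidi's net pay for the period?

SIMPLE IRA contribution: $5,974.59 × 0.0504 = $301.12
401(k): $5,974.59 × 0.0779 = $465.42
Pre-tax total = $301.12 + $465.42 = $766.54
Taxable wages = $5,974.59 − $766.54 = $5,208.05
State income tax: $5,208.05 × 0.0905 = $471.33
Medicare: $5,974.59 × 0.018 = $107.54
PFL insurance: $5,974.59 × 0.01 = $59.75
Total deductions = $301.12 + $465.42 + $471.33 + $107.54 + $59.75 = $1,405.16
Net pay = $5,974.59 − $1,405.16 = $4,569.43

$4,569.43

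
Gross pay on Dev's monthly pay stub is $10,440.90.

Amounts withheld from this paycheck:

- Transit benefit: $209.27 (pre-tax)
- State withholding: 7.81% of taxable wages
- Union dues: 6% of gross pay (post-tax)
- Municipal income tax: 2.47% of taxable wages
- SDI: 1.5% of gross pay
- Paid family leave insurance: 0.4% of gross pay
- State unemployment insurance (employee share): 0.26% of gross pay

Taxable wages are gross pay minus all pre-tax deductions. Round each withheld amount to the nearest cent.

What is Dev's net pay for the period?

Transit benefit: $209.27
Taxable wages = $10,440.90 − $209.27 = $10,231.63
Municipal income tax: $10,231.63 × 0.0247 = $252.72
State withholding: $10,231.63 × 0.0781 = $799.09
State unemployment insurance (employee share): $10,440.90 × 0.0026 = $27.15
SDI: $10,440.90 × 0.015 = $156.61
Paid family leave insurance: $10,440.90 × 0.004 = $41.76
Union dues: $10,440.90 × 0.06 = $626.45
Total deductions = $209.27 + $252.72 + $799.09 + $27.15 + $156.61 + $41.76 + $626.45 = $2,113.05
Net pay = $10,440.90 − $2,113.05 = $8,327.85

$8,327.85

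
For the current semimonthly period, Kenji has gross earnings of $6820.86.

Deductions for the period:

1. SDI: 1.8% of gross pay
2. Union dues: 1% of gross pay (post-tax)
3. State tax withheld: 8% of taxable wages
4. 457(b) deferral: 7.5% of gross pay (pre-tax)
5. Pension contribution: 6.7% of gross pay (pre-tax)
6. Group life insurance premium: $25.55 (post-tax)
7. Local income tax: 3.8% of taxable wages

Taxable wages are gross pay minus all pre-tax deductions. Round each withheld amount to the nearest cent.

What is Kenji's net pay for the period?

Pension contribution: $6820.86 × 0.067 = $457.00
457(b) deferral: $6820.86 × 0.075 = $511.56
Pre-tax total = $457.00 + $511.56 = $968.56
Taxable wages = $6820.86 − $968.56 = $5852.30
State tax withheld: $5852.30 × 0.08 = $468.18
Local income tax: $5852.30 × 0.038 = $222.39
SDI: $6820.86 × 0.018 = $122.78
Union dues: $6820.86 × 0.01 = $68.21
Group life insurance premium: $25.55
Total deductions = $457.00 + $511.56 + $468.18 + $222.39 + $122.78 + $68.21 + $25.55 = $1875.67
Net pay = $6820.86 − $1875.67 = $4945.19

$4945.19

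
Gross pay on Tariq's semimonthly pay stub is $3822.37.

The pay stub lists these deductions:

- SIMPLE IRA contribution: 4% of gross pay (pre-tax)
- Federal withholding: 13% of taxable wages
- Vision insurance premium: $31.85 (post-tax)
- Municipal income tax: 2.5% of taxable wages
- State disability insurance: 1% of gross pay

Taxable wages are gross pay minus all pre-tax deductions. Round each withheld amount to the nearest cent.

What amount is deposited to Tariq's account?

$3030.64

SIMPLE IRA contribution: $3822.37 × 0.04 = $152.89
Taxable wages = $3822.37 − $152.89 = $3669.48
Municipal income tax: $3669.48 × 0.025 = $91.74
Federal withholding: $3669.48 × 0.13 = $477.03
State disability insurance: $3822.37 × 0.01 = $38.22
Vision insurance premium: $31.85
Total deductions = $152.89 + $91.74 + $477.03 + $38.22 + $31.85 = $791.73
Net pay = $3822.37 − $791.73 = $3030.64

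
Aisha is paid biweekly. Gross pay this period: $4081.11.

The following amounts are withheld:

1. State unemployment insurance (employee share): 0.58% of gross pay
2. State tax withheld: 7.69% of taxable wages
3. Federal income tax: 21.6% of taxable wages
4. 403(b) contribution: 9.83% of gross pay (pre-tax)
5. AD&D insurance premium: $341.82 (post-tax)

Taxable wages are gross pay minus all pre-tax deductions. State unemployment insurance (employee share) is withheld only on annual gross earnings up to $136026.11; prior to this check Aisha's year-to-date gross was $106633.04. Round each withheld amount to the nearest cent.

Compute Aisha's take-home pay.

403(b) contribution: $4081.11 × 0.0983 = $401.17
Taxable wages = $4081.11 − $401.17 = $3679.94
Federal income tax: $3679.94 × 0.216 = $794.87
State tax withheld: $3679.94 × 0.0769 = $282.99
State unemployment insurance (employee share): cap not yet reached, full $4081.11 is subject → $4081.11 × 0.0058 = $23.67
AD&D insurance premium: $341.82
Total deductions = $401.17 + $794.87 + $282.99 + $23.67 + $341.82 = $1844.52
Net pay = $4081.11 − $1844.52 = $2236.59

$2236.59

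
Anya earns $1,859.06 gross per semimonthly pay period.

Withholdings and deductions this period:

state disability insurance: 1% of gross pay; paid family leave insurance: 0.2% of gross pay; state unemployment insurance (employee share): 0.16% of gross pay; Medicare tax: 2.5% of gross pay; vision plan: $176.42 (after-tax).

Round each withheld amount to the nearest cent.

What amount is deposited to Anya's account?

State disability insurance: $1,859.06 × 0.01 = $18.59
Paid family leave insurance: $1,859.06 × 0.002 = $3.72
State unemployment insurance (employee share): $1,859.06 × 0.0016 = $2.97
Medicare tax: $1,859.06 × 0.025 = $46.48
Vision plan: $176.42
Total deductions = $18.59 + $3.72 + $2.97 + $46.48 + $176.42 = $248.18
Net pay = $1,859.06 − $248.18 = $1,610.88

$1,610.88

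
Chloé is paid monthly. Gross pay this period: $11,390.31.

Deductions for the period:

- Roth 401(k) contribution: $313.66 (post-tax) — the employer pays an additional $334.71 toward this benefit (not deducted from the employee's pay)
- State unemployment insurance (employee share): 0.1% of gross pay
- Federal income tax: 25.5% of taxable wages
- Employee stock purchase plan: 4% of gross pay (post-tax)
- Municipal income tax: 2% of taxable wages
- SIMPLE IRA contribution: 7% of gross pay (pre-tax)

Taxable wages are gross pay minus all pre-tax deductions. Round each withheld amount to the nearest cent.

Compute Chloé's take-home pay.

$6,899.26

SIMPLE IRA contribution: $11,390.31 × 0.07 = $797.32
Taxable wages = $11,390.31 − $797.32 = $10,592.99
Municipal income tax: $10,592.99 × 0.02 = $211.86
Federal income tax: $10,592.99 × 0.255 = $2,701.21
State unemployment insurance (employee share): $11,390.31 × 0.001 = $11.39
Employee stock purchase plan: $11,390.31 × 0.04 = $455.61
Roth 401(k) contribution: $313.66
(Employer's $334.71 toward Roth 401(k) contribution is not withheld from the employee.)
Total deductions = $797.32 + $211.86 + $2,701.21 + $11.39 + $455.61 + $313.66 = $4,491.05
Net pay = $11,390.31 − $4,491.05 = $6,899.26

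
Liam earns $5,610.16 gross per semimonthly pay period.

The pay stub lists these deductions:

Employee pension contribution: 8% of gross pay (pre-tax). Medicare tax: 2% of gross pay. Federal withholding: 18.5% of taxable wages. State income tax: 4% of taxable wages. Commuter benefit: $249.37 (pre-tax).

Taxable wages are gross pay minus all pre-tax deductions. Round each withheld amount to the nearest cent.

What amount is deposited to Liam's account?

Employee pension contribution: $5,610.16 × 0.08 = $448.81
Commuter benefit: $249.37
Pre-tax total = $448.81 + $249.37 = $698.18
Taxable wages = $5,610.16 − $698.18 = $4,911.98
State income tax: $4,911.98 × 0.04 = $196.48
Federal withholding: $4,911.98 × 0.185 = $908.72
Medicare tax: $5,610.16 × 0.02 = $112.20
Total deductions = $448.81 + $249.37 + $196.48 + $908.72 + $112.20 = $1,915.58
Net pay = $5,610.16 − $1,915.58 = $3,694.58

$3,694.58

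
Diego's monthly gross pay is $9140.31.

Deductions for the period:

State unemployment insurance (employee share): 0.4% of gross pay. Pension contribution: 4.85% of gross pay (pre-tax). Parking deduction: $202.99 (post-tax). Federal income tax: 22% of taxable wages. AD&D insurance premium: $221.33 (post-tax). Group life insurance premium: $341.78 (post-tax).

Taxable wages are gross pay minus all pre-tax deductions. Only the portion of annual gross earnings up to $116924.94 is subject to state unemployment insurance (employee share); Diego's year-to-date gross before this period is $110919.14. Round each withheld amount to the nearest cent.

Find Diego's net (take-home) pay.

Pension contribution: $9140.31 × 0.0485 = $443.31
Taxable wages = $9140.31 − $443.31 = $8697.00
Federal income tax: $8697.00 × 0.22 = $1913.34
State unemployment insurance (employee share): only $116924.94 − $110919.14 = $6005.80 of this check is subject → $6005.80 × 0.004 = $24.02
Group life insurance premium: $341.78
Parking deduction: $202.99
AD&D insurance premium: $221.33
Total deductions = $443.31 + $1913.34 + $24.02 + $341.78 + $202.99 + $221.33 = $3146.77
Net pay = $9140.31 − $3146.77 = $5993.54

$5993.54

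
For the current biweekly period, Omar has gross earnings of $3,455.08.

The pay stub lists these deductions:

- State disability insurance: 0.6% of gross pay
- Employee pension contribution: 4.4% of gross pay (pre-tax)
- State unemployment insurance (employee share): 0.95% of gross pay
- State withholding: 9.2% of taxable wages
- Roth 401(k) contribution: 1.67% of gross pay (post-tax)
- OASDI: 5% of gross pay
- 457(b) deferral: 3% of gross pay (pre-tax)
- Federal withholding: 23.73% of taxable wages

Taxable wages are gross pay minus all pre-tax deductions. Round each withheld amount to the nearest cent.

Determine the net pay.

Employee pension contribution: $3,455.08 × 0.044 = $152.02
457(b) deferral: $3,455.08 × 0.03 = $103.65
Pre-tax total = $152.02 + $103.65 = $255.67
Taxable wages = $3,455.08 − $255.67 = $3,199.41
State withholding: $3,199.41 × 0.092 = $294.35
Federal withholding: $3,199.41 × 0.2373 = $759.22
OASDI: $3,455.08 × 0.05 = $172.75
State unemployment insurance (employee share): $3,455.08 × 0.0095 = $32.82
State disability insurance: $3,455.08 × 0.006 = $20.73
Roth 401(k) contribution: $3,455.08 × 0.0167 = $57.70
Total deductions = $152.02 + $103.65 + $294.35 + $759.22 + $172.75 + $32.82 + $20.73 + $57.70 = $1,593.24
Net pay = $3,455.08 − $1,593.24 = $1,861.84

$1,861.84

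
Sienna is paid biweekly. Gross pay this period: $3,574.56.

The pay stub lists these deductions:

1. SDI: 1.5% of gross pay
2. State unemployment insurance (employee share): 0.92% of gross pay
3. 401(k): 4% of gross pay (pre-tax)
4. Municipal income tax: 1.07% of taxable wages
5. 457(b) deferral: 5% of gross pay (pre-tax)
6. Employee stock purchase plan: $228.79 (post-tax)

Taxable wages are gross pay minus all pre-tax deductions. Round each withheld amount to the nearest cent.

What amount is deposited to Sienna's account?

401(k): $3,574.56 × 0.04 = $142.98
457(b) deferral: $3,574.56 × 0.05 = $178.73
Pre-tax total = $142.98 + $178.73 = $321.71
Taxable wages = $3,574.56 − $321.71 = $3,252.85
Municipal income tax: $3,252.85 × 0.0107 = $34.81
State unemployment insurance (employee share): $3,574.56 × 0.0092 = $32.89
SDI: $3,574.56 × 0.015 = $53.62
Employee stock purchase plan: $228.79
Total deductions = $142.98 + $178.73 + $34.81 + $32.89 + $53.62 + $228.79 = $671.82
Net pay = $3,574.56 − $671.82 = $2,902.74

$2,902.74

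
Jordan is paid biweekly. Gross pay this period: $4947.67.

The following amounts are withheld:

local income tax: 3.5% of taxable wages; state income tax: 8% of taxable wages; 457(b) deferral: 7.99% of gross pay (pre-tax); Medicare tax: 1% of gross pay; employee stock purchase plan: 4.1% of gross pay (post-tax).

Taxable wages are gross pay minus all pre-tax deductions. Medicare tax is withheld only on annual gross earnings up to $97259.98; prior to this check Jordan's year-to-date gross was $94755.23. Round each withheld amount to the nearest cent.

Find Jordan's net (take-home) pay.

457(b) deferral: $4947.67 × 0.0799 = $395.32
Taxable wages = $4947.67 − $395.32 = $4552.35
Local income tax: $4552.35 × 0.035 = $159.33
State income tax: $4552.35 × 0.08 = $364.19
Medicare tax: only $97259.98 − $94755.23 = $2504.75 of this check is subject → $2504.75 × 0.01 = $25.05
Employee stock purchase plan: $4947.67 × 0.041 = $202.85
Total deductions = $395.32 + $159.33 + $364.19 + $25.05 + $202.85 = $1146.74
Net pay = $4947.67 − $1146.74 = $3800.93

$3800.93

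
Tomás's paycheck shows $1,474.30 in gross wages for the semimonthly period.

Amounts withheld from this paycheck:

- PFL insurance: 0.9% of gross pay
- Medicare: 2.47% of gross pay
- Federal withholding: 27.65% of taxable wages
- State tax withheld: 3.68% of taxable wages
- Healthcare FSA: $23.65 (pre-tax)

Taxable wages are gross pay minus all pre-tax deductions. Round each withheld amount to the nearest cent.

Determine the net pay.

$946.48

Healthcare FSA: $23.65
Taxable wages = $1,474.30 − $23.65 = $1,450.65
Federal withholding: $1,450.65 × 0.2765 = $401.10
State tax withheld: $1,450.65 × 0.0368 = $53.38
PFL insurance: $1,474.30 × 0.009 = $13.27
Medicare: $1,474.30 × 0.0247 = $36.42
Total deductions = $23.65 + $401.10 + $53.38 + $13.27 + $36.42 = $527.82
Net pay = $1,474.30 − $527.82 = $946.48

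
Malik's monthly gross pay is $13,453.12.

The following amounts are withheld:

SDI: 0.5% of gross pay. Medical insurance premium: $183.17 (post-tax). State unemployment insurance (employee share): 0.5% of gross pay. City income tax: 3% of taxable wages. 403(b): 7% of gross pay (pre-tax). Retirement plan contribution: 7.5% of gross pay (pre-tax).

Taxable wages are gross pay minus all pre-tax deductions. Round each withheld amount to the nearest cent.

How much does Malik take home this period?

403(b): $13,453.12 × 0.07 = $941.72
Retirement plan contribution: $13,453.12 × 0.075 = $1,008.98
Pre-tax total = $941.72 + $1,008.98 = $1,950.70
Taxable wages = $13,453.12 − $1,950.70 = $11,502.42
City income tax: $11,502.42 × 0.03 = $345.07
State unemployment insurance (employee share): $13,453.12 × 0.005 = $67.27
SDI: $13,453.12 × 0.005 = $67.27
Medical insurance premium: $183.17
Total deductions = $941.72 + $1,008.98 + $345.07 + $67.27 + $67.27 + $183.17 = $2,613.48
Net pay = $13,453.12 − $2,613.48 = $10,839.64

$10,839.64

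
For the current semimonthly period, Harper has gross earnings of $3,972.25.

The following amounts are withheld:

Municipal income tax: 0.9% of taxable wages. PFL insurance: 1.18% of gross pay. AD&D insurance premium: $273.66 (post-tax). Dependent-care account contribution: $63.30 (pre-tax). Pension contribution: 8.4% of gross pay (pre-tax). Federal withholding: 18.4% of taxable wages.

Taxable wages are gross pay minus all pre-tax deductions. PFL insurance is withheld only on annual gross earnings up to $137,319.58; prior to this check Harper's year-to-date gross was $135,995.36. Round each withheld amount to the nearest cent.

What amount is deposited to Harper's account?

$2,595.96

Pension contribution: $3,972.25 × 0.084 = $333.67
Dependent-care account contribution: $63.30
Pre-tax total = $333.67 + $63.30 = $396.97
Taxable wages = $3,972.25 − $396.97 = $3,575.28
Municipal income tax: $3,575.28 × 0.009 = $32.18
Federal withholding: $3,575.28 × 0.184 = $657.85
PFL insurance: only $137,319.58 − $135,995.36 = $1,324.22 of this check is subject → $1,324.22 × 0.0118 = $15.63
AD&D insurance premium: $273.66
Total deductions = $333.67 + $63.30 + $32.18 + $657.85 + $15.63 + $273.66 = $1,376.29
Net pay = $3,972.25 − $1,376.29 = $2,595.96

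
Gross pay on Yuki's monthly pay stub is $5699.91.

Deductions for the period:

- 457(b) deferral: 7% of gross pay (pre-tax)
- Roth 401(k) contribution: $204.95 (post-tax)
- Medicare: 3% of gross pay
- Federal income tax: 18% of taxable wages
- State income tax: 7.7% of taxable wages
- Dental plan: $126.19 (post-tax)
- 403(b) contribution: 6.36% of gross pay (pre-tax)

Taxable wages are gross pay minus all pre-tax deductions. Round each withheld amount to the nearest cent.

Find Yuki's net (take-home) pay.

$3167.10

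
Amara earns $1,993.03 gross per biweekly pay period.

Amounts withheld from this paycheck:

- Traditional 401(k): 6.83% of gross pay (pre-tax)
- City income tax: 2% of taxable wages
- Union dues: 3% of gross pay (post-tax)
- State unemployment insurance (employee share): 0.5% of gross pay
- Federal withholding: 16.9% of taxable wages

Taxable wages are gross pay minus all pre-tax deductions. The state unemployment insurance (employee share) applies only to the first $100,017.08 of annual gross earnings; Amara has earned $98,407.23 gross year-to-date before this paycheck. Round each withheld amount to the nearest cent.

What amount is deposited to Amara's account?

$1,438.11

Traditional 401(k): $1,993.03 × 0.0683 = $136.12
Taxable wages = $1,993.03 − $136.12 = $1,856.91
City income tax: $1,856.91 × 0.02 = $37.14
Federal withholding: $1,856.91 × 0.169 = $313.82
State unemployment insurance (employee share): only $100,017.08 − $98,407.23 = $1,609.85 of this check is subject → $1,609.85 × 0.005 = $8.05
Union dues: $1,993.03 × 0.03 = $59.79
Total deductions = $136.12 + $37.14 + $313.82 + $8.05 + $59.79 = $554.92
Net pay = $1,993.03 − $554.92 = $1,438.11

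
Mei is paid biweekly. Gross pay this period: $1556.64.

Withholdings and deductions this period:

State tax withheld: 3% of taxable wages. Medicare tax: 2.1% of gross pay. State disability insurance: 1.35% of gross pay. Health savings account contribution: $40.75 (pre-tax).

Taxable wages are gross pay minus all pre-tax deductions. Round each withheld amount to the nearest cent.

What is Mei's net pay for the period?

$1416.71

Health savings account contribution: $40.75
Taxable wages = $1556.64 − $40.75 = $1515.89
State tax withheld: $1515.89 × 0.03 = $45.48
State disability insurance: $1556.64 × 0.0135 = $21.01
Medicare tax: $1556.64 × 0.021 = $32.69
Total deductions = $40.75 + $45.48 + $21.01 + $32.69 = $139.93
Net pay = $1556.64 − $139.93 = $1416.71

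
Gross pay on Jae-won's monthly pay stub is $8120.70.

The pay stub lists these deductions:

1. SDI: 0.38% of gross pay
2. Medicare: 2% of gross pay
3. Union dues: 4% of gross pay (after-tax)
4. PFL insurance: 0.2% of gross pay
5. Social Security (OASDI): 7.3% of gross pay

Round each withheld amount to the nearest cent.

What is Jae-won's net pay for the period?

Medicare: $8120.70 × 0.02 = $162.41
PFL insurance: $8120.70 × 0.002 = $16.24
SDI: $8120.70 × 0.0038 = $30.86
Social Security (OASDI): $8120.70 × 0.073 = $592.81
Union dues: $8120.70 × 0.04 = $324.83
Total deductions = $162.41 + $16.24 + $30.86 + $592.81 + $324.83 = $1127.15
Net pay = $8120.70 − $1127.15 = $6993.55

$6993.55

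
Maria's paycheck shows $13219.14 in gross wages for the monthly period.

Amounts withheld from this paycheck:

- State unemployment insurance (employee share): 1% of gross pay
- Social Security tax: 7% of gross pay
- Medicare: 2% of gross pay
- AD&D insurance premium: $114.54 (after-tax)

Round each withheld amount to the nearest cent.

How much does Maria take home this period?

$11782.69

Social Security tax: $13219.14 × 0.07 = $925.34
State unemployment insurance (employee share): $13219.14 × 0.01 = $132.19
Medicare: $13219.14 × 0.02 = $264.38
AD&D insurance premium: $114.54
Total deductions = $925.34 + $132.19 + $264.38 + $114.54 = $1436.45
Net pay = $13219.14 − $1436.45 = $11782.69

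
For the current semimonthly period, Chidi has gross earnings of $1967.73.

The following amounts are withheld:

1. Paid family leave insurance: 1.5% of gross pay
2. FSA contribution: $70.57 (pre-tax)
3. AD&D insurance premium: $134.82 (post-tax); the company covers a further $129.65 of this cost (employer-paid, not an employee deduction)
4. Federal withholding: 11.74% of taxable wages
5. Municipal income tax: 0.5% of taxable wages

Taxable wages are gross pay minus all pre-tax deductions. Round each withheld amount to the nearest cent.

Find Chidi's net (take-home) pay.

FSA contribution: $70.57
Taxable wages = $1967.73 − $70.57 = $1897.16
Federal withholding: $1897.16 × 0.1174 = $222.73
Municipal income tax: $1897.16 × 0.005 = $9.49
Paid family leave insurance: $1967.73 × 0.015 = $29.52
AD&D insurance premium: $134.82
(Employer's $129.65 toward AD&D insurance premium is not withheld from the employee.)
Total deductions = $70.57 + $222.73 + $9.49 + $29.52 + $134.82 = $467.13
Net pay = $1967.73 − $467.13 = $1500.60

$1500.60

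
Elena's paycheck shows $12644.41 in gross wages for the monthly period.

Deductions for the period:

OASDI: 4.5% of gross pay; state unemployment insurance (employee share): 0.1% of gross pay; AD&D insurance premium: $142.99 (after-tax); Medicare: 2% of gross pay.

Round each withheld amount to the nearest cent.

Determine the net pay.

Medicare: $12644.41 × 0.02 = $252.89
State unemployment insurance (employee share): $12644.41 × 0.001 = $12.64
OASDI: $12644.41 × 0.045 = $569.00
AD&D insurance premium: $142.99
Total deductions = $252.89 + $12.64 + $569.00 + $142.99 = $977.52
Net pay = $12644.41 − $977.52 = $11666.89

$11666.89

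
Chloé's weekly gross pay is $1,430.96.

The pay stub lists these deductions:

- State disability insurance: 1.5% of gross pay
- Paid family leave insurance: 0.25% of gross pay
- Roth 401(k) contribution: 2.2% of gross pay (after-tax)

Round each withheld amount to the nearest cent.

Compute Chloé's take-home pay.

Paid family leave insurance: $1,430.96 × 0.0025 = $3.58
State disability insurance: $1,430.96 × 0.015 = $21.46
Roth 401(k) contribution: $1,430.96 × 0.022 = $31.48
Total deductions = $3.58 + $21.46 + $31.48 = $56.52
Net pay = $1,430.96 − $56.52 = $1,374.44

$1,374.44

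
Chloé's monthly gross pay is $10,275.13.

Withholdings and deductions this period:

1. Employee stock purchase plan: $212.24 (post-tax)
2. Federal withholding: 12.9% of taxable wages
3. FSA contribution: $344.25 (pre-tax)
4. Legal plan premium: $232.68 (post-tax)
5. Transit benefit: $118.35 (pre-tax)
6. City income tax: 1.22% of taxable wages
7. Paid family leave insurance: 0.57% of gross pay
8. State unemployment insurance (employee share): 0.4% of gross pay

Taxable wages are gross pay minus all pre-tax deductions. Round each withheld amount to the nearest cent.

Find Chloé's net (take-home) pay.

$7,882.41

Transit benefit: $118.35
FSA contribution: $344.25
Pre-tax total = $118.35 + $344.25 = $462.60
Taxable wages = $10,275.13 − $462.60 = $9,812.53
Federal withholding: $9,812.53 × 0.129 = $1,265.82
City income tax: $9,812.53 × 0.0122 = $119.71
Paid family leave insurance: $10,275.13 × 0.0057 = $58.57
State unemployment insurance (employee share): $10,275.13 × 0.004 = $41.10
Employee stock purchase plan: $212.24
Legal plan premium: $232.68
Total deductions = $118.35 + $344.25 + $1,265.82 + $119.71 + $58.57 + $41.10 + $212.24 + $232.68 = $2,392.72
Net pay = $10,275.13 − $2,392.72 = $7,882.41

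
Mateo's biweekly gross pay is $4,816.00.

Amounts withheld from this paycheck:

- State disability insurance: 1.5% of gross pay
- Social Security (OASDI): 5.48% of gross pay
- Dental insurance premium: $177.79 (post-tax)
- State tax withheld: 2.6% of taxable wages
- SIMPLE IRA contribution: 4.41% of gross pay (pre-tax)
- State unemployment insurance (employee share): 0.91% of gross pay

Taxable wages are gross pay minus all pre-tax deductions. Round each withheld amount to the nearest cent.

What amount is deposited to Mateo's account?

$3,926.14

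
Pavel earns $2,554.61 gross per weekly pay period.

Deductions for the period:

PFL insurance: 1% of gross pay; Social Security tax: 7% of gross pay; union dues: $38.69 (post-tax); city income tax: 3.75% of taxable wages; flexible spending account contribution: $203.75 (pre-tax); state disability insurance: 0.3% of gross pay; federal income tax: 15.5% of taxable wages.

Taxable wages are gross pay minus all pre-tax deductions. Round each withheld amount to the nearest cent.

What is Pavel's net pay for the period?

$1,647.60

Flexible spending account contribution: $203.75
Taxable wages = $2,554.61 − $203.75 = $2,350.86
Federal income tax: $2,350.86 × 0.155 = $364.38
City income tax: $2,350.86 × 0.0375 = $88.16
Social Security tax: $2,554.61 × 0.07 = $178.82
PFL insurance: $2,554.61 × 0.01 = $25.55
State disability insurance: $2,554.61 × 0.003 = $7.66
Union dues: $38.69
Total deductions = $203.75 + $364.38 + $88.16 + $178.82 + $25.55 + $7.66 + $38.69 = $907.01
Net pay = $2,554.61 − $907.01 = $1,647.60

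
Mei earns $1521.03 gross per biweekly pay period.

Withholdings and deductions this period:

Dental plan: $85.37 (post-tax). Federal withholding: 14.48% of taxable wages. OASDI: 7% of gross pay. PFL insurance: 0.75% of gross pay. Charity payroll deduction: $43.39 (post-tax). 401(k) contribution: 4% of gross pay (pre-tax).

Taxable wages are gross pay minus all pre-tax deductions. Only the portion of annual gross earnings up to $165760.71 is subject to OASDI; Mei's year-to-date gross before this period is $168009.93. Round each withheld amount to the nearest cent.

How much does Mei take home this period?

401(k) contribution: $1521.03 × 0.04 = $60.84
Taxable wages = $1521.03 − $60.84 = $1460.19
Federal withholding: $1460.19 × 0.1448 = $211.44
OASDI: annual cap $165760.71 already reached (YTD $168009.93), so $0.00
PFL insurance: $1521.03 × 0.0075 = $11.41
Dental plan: $85.37
Charity payroll deduction: $43.39
Total deductions = $60.84 + $211.44 + $0.00 + $11.41 + $85.37 + $43.39 = $412.45
Net pay = $1521.03 − $412.45 = $1108.58

$1108.58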